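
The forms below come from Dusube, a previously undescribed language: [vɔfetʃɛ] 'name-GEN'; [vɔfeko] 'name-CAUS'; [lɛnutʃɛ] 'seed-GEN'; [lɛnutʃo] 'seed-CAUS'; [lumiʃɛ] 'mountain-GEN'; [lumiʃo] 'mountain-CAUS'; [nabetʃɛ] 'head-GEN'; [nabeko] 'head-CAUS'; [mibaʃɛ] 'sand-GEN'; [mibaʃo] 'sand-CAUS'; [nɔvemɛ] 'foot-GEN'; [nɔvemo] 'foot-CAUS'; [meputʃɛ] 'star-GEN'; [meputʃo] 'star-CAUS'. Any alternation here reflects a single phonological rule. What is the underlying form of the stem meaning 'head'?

The root 'head' surfaces as [nabetʃɛ] and [nabeko], with a stem-final [tʃ] ~ [k] alternation.
The stem 'seed' ([lɛnutʃɛ], [lɛnutʃo]) shows [tʃ] unchanged in both environments, so [tʃ] cannot be basic with [k] derived before the CAUS suffix.
So /k/ is underlying, and a rule of palatalization before a front vowel — /k/ becomes palato-alveolar [tʃ] before a front vowel — gives [tʃ].

/nabek/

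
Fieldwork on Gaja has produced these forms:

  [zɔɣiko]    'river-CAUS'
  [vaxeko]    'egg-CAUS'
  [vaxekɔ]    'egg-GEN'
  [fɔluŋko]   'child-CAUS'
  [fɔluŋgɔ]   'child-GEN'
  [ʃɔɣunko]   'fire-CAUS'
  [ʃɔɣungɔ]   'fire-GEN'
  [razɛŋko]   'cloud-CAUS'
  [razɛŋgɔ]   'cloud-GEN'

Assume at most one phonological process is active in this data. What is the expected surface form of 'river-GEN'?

[zɔɣikɔ]

The GEN suffix surfaces as [-gɔ] and [-kɔ], depending on the final segment of the stem.
By contrast the CAUS suffix keeps its initial [k] throughout — that segment must be underlying.
The GEN suffix is therefore /-gɔ/ underlyingly, with post-vocalic devoicing: voiced stops become voiceless after a vowel.
After 'river', which ends in a vowel, the suffix surfaces as [-kɔ], giving [zɔɣikɔ].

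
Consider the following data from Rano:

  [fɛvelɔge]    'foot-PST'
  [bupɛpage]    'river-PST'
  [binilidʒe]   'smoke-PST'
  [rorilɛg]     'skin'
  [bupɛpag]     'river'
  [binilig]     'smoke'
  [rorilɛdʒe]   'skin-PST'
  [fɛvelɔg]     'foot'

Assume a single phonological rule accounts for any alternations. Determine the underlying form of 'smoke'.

/binilidʒ/

The root 'smoke' surfaces as [binilidʒe] and [binilig], with a stem-final [dʒ] ~ [g] alternation.
If /g/ were underlying and a rule turned it into [dʒ] before the PST suffix, 'foot' would also alternate; but it has [g] in both [fɛvelɔge] and [fɛvelɔg].
So /dʒ/ is underlying, and a rule of depalatalization — palato-alveolar /dʒ/ becomes [g] when no front vowel follows — gives [g].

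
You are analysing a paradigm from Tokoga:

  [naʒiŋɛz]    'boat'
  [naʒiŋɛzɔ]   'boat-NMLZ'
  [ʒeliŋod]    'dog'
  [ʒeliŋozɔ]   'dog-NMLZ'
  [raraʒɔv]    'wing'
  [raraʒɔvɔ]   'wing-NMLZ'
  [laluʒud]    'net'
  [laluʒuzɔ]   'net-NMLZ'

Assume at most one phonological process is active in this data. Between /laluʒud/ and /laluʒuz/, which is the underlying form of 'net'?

'net' shows [d] ~ [z] at the end of the stem ([laluʒud] vs [laluʒuzɔ]).
But 'boat' keeps [z] in both environments ([naʒiŋɛz], [naʒiŋɛzɔ]), so there is no rule changing /z/ to [d] in isolation.
The alternation reflects intervocalic spirantization: voiced stops become fricatives between vowels. /d/ is underlying.

/laluʒud/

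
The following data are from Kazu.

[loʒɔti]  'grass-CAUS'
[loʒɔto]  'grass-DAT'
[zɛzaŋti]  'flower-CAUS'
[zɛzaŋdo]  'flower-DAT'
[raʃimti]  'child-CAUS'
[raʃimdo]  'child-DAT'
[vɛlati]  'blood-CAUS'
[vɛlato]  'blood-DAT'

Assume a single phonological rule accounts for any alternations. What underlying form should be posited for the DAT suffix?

The DAT suffix surfaces as [-do] and [-to], depending on the final segment of the stem.
By contrast the CAUS suffix keeps its initial [t] throughout — that segment must be underlying.
The DAT suffix is therefore /-do/ underlyingly, with post-vocalic devoicing: voiced stops become voiceless after a vowel.

/-do/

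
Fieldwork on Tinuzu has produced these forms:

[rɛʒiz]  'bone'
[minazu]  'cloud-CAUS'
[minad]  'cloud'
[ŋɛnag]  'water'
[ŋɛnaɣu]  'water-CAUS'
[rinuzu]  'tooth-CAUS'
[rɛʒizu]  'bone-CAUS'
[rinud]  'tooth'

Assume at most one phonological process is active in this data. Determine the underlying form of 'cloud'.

/minad/

In [minazu] and [minad] the final segment of 'cloud' alternates: [z] ~ [d].
Compare 'bone', with invariant [z] in [rɛʒizu] and [rɛʒiz]: an analysis with underlying /z/ and a rule producing [d] in isolation would wrongly predict alternation here too.
Therefore /d/ is basic and [z] is derived by intervocalic spirantization (voiced stops become fricatives between vowels).
The underlying form of 'cloud' is therefore /minad/.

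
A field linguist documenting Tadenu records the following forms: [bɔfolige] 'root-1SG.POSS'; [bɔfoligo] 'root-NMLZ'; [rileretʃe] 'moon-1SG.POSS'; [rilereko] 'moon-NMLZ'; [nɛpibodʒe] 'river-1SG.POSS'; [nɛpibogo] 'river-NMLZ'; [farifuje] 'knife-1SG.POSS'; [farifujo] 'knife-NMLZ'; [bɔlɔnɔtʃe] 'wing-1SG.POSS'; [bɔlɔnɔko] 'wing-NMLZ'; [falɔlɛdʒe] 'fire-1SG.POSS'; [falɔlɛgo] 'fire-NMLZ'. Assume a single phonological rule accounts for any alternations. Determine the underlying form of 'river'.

/nɛpibodʒ/

The stem for 'river' ends in [dʒ] in [nɛpibodʒe] but [g] in [nɛpibogo].
Compare 'root', with invariant [g] in [bɔfolige] and [bɔfoligo]: an analysis with underlying /g/ and a rule producing [dʒ] before the 1SG.POSS suffix would wrongly predict alternation here too.
Therefore /dʒ/ is basic and [g] is derived by depalatalization (palato-alveolar /tʃ/ and /dʒ/ become [k] and [g] when no front vowel follows).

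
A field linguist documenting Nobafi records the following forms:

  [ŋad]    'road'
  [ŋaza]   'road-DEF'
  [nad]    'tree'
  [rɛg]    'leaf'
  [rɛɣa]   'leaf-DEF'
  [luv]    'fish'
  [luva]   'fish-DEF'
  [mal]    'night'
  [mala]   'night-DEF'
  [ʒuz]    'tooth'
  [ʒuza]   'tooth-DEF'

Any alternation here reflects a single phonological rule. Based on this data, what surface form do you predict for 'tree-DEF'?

The stem for 'road' ends in [d] in [ŋad] but [z] in [ŋaza].
If /z/ were underlying and a rule turned it into [d] in isolation, 'tooth' would also alternate; but it has [z] in both [ʒuz] and [ʒuza].
So /d/ is underlying, and a rule of intervocalic spirantization — voiced stops become fricatives between vowels — gives [z].
The one attested form of 'tree', [nad], shows underlying /nad/. Applying the same rule between vowels gives [naza].

[naza]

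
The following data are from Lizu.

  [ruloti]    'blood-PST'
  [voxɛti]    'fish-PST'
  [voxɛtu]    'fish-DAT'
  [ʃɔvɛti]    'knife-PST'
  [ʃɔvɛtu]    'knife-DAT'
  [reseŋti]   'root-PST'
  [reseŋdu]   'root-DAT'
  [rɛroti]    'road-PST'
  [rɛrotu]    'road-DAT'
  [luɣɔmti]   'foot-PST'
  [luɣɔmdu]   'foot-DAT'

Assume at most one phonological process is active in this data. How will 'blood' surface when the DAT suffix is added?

The DAT suffix surfaces as [-du] and [-tu], depending on the final segment of the stem.
The PST suffix, which begins with [t], is invariant after every stem; so [t] is not altered by any rule here.
The DAT suffix is therefore /-du/ underlyingly, with post-vocalic devoicing: voiced stops become voiceless after a vowel.
After 'blood', which ends in a vowel, the suffix surfaces as [-tu], giving [rulotu].

[rulotu]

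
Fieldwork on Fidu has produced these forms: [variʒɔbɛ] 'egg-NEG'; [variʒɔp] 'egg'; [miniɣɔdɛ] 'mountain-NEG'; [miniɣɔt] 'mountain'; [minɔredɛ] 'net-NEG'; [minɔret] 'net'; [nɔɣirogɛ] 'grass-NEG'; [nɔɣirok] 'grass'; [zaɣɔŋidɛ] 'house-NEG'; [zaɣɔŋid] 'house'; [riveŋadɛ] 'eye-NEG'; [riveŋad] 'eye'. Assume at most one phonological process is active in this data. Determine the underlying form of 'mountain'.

'mountain' shows [d] ~ [t] at the end of the stem ([miniɣɔdɛ] vs [miniɣɔt]).
If /d/ were underlying and a rule turned it into [t] in isolation, 'house' would also alternate; but it has [d] in both [zaɣɔŋidɛ] and [zaɣɔŋid].
So /t/ is underlying, and a rule of intervocalic voicing — voiceless stops become voiced between vowels — gives [d].
So 'mountain' = /miniɣɔt/.

/miniɣɔt/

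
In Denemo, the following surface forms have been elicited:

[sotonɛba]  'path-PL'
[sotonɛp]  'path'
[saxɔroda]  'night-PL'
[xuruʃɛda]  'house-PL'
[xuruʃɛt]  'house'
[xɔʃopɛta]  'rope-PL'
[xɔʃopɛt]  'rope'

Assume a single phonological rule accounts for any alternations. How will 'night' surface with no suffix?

[saxɔrot]

The root 'house' surfaces as [xuruʃɛda] and [xuruʃɛt], with a stem-final [d] ~ [t] alternation.
If /t/ were underlying and a rule turned it into [d] before the PL suffix, 'rope' would also alternate; but it has [t] in both [xɔʃopɛta] and [xɔʃopɛt].
The underlying segment must be /d/; voiced obstruents become voiceless word-finally, yielding [t] there.
From [saxɔroda] the stem 'night' is /saxɔrod/; word-finally this yields [saxɔrot].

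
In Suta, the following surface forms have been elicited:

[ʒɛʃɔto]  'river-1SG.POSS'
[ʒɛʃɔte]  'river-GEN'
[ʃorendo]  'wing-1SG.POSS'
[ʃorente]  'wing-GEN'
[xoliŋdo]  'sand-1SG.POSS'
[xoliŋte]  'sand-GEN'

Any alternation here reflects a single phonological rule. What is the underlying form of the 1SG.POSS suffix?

The 1SG.POSS morpheme has two allomorphs, [-do] and [-to].
The GEN suffix, which begins with [t], is invariant after every stem; so [t] is not altered by any rule here.
The 1SG.POSS suffix is therefore /-do/ underlyingly, with post-vocalic devoicing: voiced stops become voiceless after a vowel.

/-do/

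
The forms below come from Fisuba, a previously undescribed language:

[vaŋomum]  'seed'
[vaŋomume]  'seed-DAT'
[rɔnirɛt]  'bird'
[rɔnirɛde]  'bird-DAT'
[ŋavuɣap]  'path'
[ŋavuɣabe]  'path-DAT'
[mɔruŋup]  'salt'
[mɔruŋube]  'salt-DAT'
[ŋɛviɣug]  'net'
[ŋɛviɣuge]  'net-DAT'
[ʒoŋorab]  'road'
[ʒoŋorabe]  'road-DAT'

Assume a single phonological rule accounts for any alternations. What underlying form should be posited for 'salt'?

'salt' shows [p] ~ [b] at the end of the stem ([mɔruŋup] vs [mɔruŋube]).
If /b/ were underlying and a rule turned it into [p] in isolation, 'road' would also alternate; but it has [b] in both [ʒoŋorab] and [ʒoŋorabe].
The alternation reflects intervocalic voicing: voiceless stops become voiced between vowels. /p/ is underlying.

/mɔruŋup/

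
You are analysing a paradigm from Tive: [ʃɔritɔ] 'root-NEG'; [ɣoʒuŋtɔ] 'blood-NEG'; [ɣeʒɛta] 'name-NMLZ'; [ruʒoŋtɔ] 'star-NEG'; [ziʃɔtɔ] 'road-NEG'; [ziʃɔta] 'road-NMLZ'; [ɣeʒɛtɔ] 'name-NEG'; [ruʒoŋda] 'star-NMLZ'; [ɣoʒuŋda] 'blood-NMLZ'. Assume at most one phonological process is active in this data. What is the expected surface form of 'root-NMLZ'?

The NMLZ suffix surfaces as [-da] and [-ta], depending on the final segment of the stem.
By contrast the NEG suffix keeps its initial [t] throughout — that segment must be underlying.
The NMLZ suffix is therefore /-da/ underlyingly, with post-vocalic devoicing: voiced stops become voiceless after a vowel.
After 'root', which ends in a vowel, the suffix surfaces as [-ta], giving [ʃɔrita].

[ʃɔrita]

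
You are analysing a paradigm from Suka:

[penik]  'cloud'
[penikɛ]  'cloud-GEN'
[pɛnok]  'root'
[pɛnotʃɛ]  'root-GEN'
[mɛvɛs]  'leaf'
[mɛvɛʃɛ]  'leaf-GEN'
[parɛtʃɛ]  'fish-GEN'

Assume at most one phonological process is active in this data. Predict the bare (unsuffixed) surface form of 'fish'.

[parɛk]

In [pɛnok] and [pɛnotʃɛ] the final segment of 'root' alternates: [k] ~ [tʃ].
The stem 'cloud' ([penik], [penikɛ]) shows [k] unchanged in both environments, so [k] cannot be basic with [tʃ] derived before the GEN suffix.
Therefore /tʃ/ is basic and [k] is derived by depalatalization (palato-alveolar /tʃ/ and /ʃ/ become [k] and [s] when no front vowel follows).
The one attested form of 'fish', [parɛtʃɛ], shows underlying /parɛtʃ/. Applying the same rule when no front vowel follows gives [parɛk].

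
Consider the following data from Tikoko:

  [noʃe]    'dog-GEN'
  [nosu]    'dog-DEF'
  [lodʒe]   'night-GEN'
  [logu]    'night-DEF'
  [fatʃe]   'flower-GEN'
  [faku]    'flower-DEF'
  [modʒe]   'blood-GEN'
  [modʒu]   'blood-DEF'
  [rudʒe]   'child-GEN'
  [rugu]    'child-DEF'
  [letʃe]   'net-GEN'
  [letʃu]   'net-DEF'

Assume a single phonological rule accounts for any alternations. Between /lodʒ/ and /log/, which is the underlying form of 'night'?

/log/

The root 'night' surfaces as [lodʒe] and [logu], with a stem-final [dʒ] ~ [g] alternation.
But 'blood' keeps [dʒ] in both environments ([modʒe], [modʒu]), so there is no rule changing /dʒ/ to [g] before the DEF suffix.
So /g/ is underlying, and a rule of palatalization before a front vowel — /k/, /g/ and /s/ become palato-alveolar [tʃ], [dʒ] and [ʃ] before a front vowel — gives [dʒ].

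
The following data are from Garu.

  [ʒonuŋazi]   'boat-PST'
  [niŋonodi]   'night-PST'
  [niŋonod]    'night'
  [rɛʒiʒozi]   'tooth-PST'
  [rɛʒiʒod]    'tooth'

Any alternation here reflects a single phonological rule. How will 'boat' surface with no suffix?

[ʒonuŋad]

The root 'tooth' surfaces as [rɛʒiʒozi] and [rɛʒiʒod], with a stem-final [z] ~ [d] alternation.
If /d/ were underlying and a rule turned it into [z] before the PST suffix, 'night' would also alternate; but it has [d] in both [niŋonodi] and [niŋonod].
The alternation reflects word-final hardening: voiced fricatives become stops word-finally. /z/ is underlying.
The one attested form of 'boat', [ʒonuŋazi], shows underlying /ʒonuŋaz/. Applying the same rule word-finally gives [ʒonuŋad].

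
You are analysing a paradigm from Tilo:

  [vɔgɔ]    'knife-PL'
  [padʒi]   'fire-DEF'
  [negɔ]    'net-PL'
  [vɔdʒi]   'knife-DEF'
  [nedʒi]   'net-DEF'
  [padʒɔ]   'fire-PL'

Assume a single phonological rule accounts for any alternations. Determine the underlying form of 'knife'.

The stem for 'knife' ends in [dʒ] in [vɔdʒi] but [g] in [vɔgɔ].
Compare 'fire', with invariant [dʒ] in [padʒi] and [padʒɔ]: an analysis with underlying /dʒ/ and a rule producing [g] before the PL suffix would wrongly predict alternation here too.
The underlying segment must be /g/; /g/ becomes palato-alveolar [dʒ] before a front vowel, yielding [dʒ] there.

/vɔg/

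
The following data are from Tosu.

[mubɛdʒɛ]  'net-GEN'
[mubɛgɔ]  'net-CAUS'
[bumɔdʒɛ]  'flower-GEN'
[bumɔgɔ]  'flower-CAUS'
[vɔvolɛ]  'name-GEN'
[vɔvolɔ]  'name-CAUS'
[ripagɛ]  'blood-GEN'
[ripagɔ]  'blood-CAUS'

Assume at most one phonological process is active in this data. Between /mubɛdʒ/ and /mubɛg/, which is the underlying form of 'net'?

/mubɛdʒ/

The root 'net' surfaces as [mubɛdʒɛ] and [mubɛgɔ], with a stem-final [dʒ] ~ [g] alternation.
The stem 'blood' ([ripagɛ], [ripagɔ]) shows [g] unchanged in both environments, so [g] cannot be basic with [dʒ] derived before the GEN suffix.
So /dʒ/ is underlying, and a rule of depalatalization — palato-alveolar /dʒ/ becomes [g] when no front vowel follows — gives [g].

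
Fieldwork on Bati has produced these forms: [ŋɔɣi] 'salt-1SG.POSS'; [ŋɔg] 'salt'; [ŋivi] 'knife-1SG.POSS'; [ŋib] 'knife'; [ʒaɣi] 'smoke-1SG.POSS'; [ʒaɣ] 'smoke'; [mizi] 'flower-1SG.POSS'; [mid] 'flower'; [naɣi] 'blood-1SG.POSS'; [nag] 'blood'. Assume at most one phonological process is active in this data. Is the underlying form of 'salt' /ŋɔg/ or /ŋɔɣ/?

'salt' shows [ɣ] ~ [g] at the end of the stem ([ŋɔɣi] vs [ŋɔg]).
The stem 'smoke' ([ʒaɣi], [ʒaɣ]) shows [ɣ] unchanged in both environments, so [ɣ] cannot be basic with [g] derived in isolation.
Therefore /g/ is basic and [ɣ] is derived by intervocalic spirantization (voiced stops become fricatives between vowels).

/ŋɔg/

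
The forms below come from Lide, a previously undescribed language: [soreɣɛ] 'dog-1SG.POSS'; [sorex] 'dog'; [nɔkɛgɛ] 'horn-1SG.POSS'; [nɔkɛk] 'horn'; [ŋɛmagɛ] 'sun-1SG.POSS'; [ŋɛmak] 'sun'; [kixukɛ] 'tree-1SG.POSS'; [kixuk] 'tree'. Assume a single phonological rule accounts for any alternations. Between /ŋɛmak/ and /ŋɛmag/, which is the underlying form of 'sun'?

/ŋɛmag/

'sun' shows [g] ~ [k] at the end of the stem ([ŋɛmagɛ] vs [ŋɛmak]).
The stem 'tree' ([kixukɛ], [kixuk]) shows [k] unchanged in both environments, so [k] cannot be basic with [g] derived before the 1SG.POSS suffix.
So /g/ is underlying, and a rule of word-final obstruent devoicing — voiced obstruents become voiceless word-finally — gives [k].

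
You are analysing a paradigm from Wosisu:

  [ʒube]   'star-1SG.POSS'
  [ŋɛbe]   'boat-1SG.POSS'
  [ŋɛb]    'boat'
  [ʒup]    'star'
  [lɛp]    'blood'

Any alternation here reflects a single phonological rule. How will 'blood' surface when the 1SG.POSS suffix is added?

'star' shows [p] ~ [b] at the end of the stem ([ʒup] vs [ʒube]).
But 'boat' keeps [b] in both environments ([ŋɛb], [ŋɛbe]), so there is no rule changing /b/ to [p] in isolation.
Therefore /p/ is basic and [b] is derived by intervocalic voicing (voiceless stops become voiced between vowels).
The one attested form of 'blood', [lɛp], shows underlying /lɛp/. Applying the same rule between vowels gives [lɛbe].

[lɛbe]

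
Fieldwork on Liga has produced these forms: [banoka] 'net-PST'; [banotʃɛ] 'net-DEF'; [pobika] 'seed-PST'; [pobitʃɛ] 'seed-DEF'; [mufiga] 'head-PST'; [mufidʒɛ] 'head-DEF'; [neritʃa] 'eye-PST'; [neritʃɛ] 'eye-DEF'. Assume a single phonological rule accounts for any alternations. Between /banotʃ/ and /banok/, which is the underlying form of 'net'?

/banok/

The stem for 'net' ends in [k] in [banoka] but [tʃ] in [banotʃɛ].
Compare 'eye', with invariant [tʃ] in [neritʃa] and [neritʃɛ]: an analysis with underlying /tʃ/ and a rule producing [k] before the PST suffix would wrongly predict alternation here too.
So /k/ is underlying, and a rule of palatalization before a front vowel — /k/ and /g/ become palato-alveolar [tʃ] and [dʒ] before a front vowel — gives [tʃ].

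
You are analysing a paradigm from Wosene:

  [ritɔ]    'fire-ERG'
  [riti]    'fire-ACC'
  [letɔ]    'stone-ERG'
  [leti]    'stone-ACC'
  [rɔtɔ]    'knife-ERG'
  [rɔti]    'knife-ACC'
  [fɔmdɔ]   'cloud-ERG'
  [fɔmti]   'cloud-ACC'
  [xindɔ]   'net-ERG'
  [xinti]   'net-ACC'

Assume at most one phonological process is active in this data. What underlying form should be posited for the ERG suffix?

/-dɔ/

The ERG suffix surfaces as [-dɔ] and [-tɔ], depending on the final segment of the stem.
The ACC suffix, which begins with [t], is invariant after every stem; so [t] is not altered by any rule here.
The ERG suffix is therefore /-dɔ/ underlyingly, with post-vocalic devoicing: voiced stops become voiceless after a vowel.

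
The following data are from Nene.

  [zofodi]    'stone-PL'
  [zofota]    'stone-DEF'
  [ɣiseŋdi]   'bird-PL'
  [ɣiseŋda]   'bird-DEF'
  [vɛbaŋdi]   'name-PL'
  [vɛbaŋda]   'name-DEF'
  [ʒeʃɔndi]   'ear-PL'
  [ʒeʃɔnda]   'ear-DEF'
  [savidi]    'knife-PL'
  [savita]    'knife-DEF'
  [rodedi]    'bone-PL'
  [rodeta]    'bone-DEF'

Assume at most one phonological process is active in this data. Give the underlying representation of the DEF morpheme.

/-ta/

The DEF morpheme has two allomorphs, [-da] and [-ta].
By contrast the PL suffix keeps its initial [d] throughout — that segment must be underlying.
So the underlying form is /-ta/, and voiceless stops become voiced after a nasal.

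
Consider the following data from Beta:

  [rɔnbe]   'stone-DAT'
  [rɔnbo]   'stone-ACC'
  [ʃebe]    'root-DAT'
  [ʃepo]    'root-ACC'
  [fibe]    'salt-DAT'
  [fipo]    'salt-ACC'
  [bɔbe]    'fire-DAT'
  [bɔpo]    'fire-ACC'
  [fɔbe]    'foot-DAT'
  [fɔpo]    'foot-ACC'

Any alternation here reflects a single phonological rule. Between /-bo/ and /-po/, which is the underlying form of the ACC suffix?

The ACC morpheme has two allomorphs, [-bo] and [-po].
By contrast the DAT suffix keeps its initial [b] throughout — that segment must be underlying.
So the underlying form is /-po/, and voiceless stops become voiced after a nasal.

/-po/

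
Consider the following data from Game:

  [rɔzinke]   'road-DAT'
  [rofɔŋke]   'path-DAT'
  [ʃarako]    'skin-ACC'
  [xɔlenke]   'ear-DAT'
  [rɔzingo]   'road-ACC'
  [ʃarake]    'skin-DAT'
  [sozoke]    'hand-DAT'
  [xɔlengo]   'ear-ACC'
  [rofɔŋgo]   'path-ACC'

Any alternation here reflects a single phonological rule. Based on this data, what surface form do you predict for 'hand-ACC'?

[sozoko]

The ACC morpheme has two allomorphs, [-go] and [-ko].
The DAT suffix, which begins with [k], is invariant after every stem; so [k] is not altered by any rule here.
So the underlying form is /-go/, and voiced stops become voiceless after a vowel.
After 'hand', which ends in a vowel, the suffix surfaces as [-ko], giving [sozoko].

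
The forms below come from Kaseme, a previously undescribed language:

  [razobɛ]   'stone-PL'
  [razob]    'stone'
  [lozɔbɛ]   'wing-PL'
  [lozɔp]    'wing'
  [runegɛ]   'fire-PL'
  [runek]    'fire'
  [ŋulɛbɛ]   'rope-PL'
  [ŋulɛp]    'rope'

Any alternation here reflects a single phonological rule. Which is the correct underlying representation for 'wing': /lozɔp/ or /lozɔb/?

In [lozɔbɛ] and [lozɔp] the final segment of 'wing' alternates: [b] ~ [p].
If /b/ were underlying and a rule turned it into [p] in isolation, 'stone' would also alternate; but it has [b] in both [razobɛ] and [razob].
The alternation reflects intervocalic voicing: voiceless stops become voiced between vowels. /p/ is underlying.

/lozɔp/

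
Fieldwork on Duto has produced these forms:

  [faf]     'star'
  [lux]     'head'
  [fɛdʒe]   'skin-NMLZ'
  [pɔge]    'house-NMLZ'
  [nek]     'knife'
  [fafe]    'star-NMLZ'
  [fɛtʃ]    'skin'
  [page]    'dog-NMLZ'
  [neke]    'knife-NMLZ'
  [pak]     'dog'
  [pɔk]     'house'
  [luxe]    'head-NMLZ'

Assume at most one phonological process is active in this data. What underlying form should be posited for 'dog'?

/pag/

The stem for 'dog' ends in [k] in [pak] but [g] in [page].
If /k/ were underlying and a rule turned it into [g] before the NMLZ suffix, 'knife' would also alternate; but it has [k] in both [nek] and [neke].
The underlying segment must be /g/; voiced obstruents become voiceless word-finally, yielding [k] there.
The underlying form of 'dog' is therefore /pag/.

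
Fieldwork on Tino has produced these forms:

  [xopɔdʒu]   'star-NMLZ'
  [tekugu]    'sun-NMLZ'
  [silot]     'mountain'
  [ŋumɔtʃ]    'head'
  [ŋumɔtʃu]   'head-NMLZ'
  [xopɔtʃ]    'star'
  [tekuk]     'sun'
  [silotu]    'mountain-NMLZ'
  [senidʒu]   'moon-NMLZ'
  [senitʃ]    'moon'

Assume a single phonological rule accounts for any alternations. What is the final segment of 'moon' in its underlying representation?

The stem for 'moon' ends in [tʃ] in [senitʃ] but [dʒ] in [senidʒu].
But 'head' keeps [tʃ] in both environments ([ŋumɔtʃ], [ŋumɔtʃu]), so there is no rule changing /tʃ/ to [dʒ] before the NMLZ suffix.
So /dʒ/ is underlying, and a rule of word-final obstruent devoicing — voiced obstruents become voiceless word-finally — gives [tʃ].

/dʒ/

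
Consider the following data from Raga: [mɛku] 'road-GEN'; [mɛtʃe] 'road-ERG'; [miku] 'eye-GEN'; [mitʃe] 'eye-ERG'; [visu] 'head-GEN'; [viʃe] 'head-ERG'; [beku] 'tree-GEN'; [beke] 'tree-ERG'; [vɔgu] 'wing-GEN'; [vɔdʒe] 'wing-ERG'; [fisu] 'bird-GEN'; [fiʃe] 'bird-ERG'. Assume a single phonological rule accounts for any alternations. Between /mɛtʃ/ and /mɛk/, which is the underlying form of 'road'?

In [mɛku] and [mɛtʃe] the final segment of 'road' alternates: [k] ~ [tʃ].
Compare 'tree', with invariant [k] in [beku] and [beke]: an analysis with underlying /k/ and a rule producing [tʃ] before the ERG suffix would wrongly predict alternation here too.
The underlying segment must be /tʃ/; palato-alveolar /tʃ/, /dʒ/ and /ʃ/ become [k], [g] and [s] when no front vowel follows, yielding [k] there.

/mɛtʃ/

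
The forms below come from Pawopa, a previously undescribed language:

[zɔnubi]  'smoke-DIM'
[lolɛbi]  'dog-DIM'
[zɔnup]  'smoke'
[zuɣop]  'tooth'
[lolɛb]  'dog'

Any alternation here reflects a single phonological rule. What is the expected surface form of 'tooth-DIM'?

'smoke' shows [b] ~ [p] at the end of the stem ([zɔnubi] vs [zɔnup]).
If /b/ were underlying and a rule turned it into [p] in isolation, 'dog' would also alternate; but it has [b] in both [lolɛbi] and [lolɛb].
The alternation reflects intervocalic voicing: voiceless stops become voiced between vowels. /p/ is underlying.
The one attested form of 'tooth', [zuɣop], shows underlying /zuɣop/. Applying the same rule between vowels gives [zuɣobi].

[zuɣobi]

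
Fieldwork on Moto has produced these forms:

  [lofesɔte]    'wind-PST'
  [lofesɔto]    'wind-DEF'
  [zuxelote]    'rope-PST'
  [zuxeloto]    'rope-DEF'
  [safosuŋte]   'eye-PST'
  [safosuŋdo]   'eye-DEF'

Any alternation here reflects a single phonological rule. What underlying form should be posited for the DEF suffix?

/-do/

The DEF suffix surfaces as [-do] and [-to], depending on the final segment of the stem.
By contrast the PST suffix keeps its initial [t] throughout — that segment must be underlying.
The DEF suffix is therefore /-do/ underlyingly, with post-vocalic devoicing: voiced stops become voiceless after a vowel.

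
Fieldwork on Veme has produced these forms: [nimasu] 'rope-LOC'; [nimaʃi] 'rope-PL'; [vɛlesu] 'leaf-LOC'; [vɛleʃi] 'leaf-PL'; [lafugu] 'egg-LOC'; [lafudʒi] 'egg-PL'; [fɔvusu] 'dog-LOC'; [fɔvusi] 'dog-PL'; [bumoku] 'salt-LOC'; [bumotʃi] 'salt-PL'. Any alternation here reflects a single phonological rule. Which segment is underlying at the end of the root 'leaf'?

'leaf' shows [s] ~ [ʃ] at the end of the stem ([vɛlesu] vs [vɛleʃi]).
Compare 'dog', with invariant [s] in [fɔvusu] and [fɔvusi]: an analysis with underlying /s/ and a rule producing [ʃ] before the PL suffix would wrongly predict alternation here too.
The alternation reflects depalatalization: palato-alveolar /tʃ/, /dʒ/ and /ʃ/ become [k], [g] and [s] when no front vowel follows. /ʃ/ is underlying.

/ʃ/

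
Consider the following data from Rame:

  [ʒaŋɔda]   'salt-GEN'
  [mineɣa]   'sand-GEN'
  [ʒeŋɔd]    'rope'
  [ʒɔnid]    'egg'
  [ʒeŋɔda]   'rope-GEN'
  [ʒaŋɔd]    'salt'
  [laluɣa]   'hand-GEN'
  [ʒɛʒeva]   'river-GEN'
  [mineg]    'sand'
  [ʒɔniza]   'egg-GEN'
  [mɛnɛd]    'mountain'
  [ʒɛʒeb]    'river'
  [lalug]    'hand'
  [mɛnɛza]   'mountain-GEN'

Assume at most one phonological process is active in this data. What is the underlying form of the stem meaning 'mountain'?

'mountain' shows [d] ~ [z] at the end of the stem ([mɛnɛd] vs [mɛnɛza]).
The stem 'rope' ([ʒeŋɔd], [ʒeŋɔda]) shows [d] unchanged in both environments, so [d] cannot be basic with [z] derived before the GEN suffix.
The underlying segment must be /z/; voiced fricatives become stops word-finally, yielding [d] there.
Hence 'mountain' is /mɛnɛz/ underlyingly.

/mɛnɛz/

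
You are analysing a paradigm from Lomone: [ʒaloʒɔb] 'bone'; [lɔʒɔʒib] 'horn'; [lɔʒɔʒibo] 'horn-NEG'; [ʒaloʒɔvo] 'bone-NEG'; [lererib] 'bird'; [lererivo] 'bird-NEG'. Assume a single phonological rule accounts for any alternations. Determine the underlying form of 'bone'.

'bone' shows [b] ~ [v] at the end of the stem ([ʒaloʒɔb] vs [ʒaloʒɔvo]).
Compare 'horn', with invariant [b] in [lɔʒɔʒib] and [lɔʒɔʒibo]: an analysis with underlying /b/ and a rule producing [v] before the NEG suffix would wrongly predict alternation here too.
Therefore /v/ is basic and [b] is derived by word-final hardening (voiced fricatives become stops word-finally).
The underlying form of 'bone' is therefore /ʒaloʒɔv/.

/ʒaloʒɔv/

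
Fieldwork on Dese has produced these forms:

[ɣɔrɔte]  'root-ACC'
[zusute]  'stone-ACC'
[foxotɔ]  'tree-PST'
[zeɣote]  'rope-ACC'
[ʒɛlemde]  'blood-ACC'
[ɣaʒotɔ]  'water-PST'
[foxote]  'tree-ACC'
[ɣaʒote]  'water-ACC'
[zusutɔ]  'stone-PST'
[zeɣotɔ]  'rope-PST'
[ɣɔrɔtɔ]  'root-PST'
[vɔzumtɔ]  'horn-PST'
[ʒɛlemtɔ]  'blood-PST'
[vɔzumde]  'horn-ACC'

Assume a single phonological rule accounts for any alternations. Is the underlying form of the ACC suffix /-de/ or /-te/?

The ACC suffix surfaces as [-de] and [-te], depending on the final segment of the stem.
The PST suffix, which begins with [t], is invariant after every stem; so [t] is not altered by any rule here.
The ACC suffix is therefore /-de/ underlyingly, with post-vocalic devoicing: voiced stops become voiceless after a vowel.

/-de/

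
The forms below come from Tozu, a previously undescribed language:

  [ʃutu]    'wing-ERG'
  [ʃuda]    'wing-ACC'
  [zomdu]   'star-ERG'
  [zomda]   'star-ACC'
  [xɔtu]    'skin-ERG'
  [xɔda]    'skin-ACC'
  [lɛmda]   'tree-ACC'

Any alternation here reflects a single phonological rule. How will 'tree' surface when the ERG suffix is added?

The ERG suffix surfaces as [-du] and [-tu], depending on the final segment of the stem.
The ACC suffix, which begins with [d], is invariant after every stem; so [d] is not altered by any rule here.
So the underlying form is /-tu/, and voiceless stops become voiced after a nasal.
After 'tree', which ends in a nasal, the suffix surfaces as [-du], giving [lɛmdu].

[lɛmdu]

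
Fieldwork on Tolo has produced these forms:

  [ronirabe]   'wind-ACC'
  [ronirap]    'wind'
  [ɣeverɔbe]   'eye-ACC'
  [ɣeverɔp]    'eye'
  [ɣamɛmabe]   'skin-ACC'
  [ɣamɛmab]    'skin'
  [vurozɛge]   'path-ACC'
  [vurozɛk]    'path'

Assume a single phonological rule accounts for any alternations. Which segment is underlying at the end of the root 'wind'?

'wind' shows [b] ~ [p] at the end of the stem ([ronirabe] vs [ronirap]).
The stem 'skin' ([ɣamɛmabe], [ɣamɛmab]) shows [b] unchanged in both environments, so [b] cannot be basic with [p] derived in isolation.
Therefore /p/ is basic and [b] is derived by intervocalic voicing (voiceless stops become voiced between vowels).

/p/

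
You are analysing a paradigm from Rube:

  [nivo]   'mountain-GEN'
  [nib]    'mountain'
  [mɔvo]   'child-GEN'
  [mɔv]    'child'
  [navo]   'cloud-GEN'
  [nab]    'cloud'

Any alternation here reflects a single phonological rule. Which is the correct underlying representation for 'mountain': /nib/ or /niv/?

/nib/

The stem for 'mountain' ends in [v] in [nivo] but [b] in [nib].
Compare 'child', with invariant [v] in [mɔvo] and [mɔv]: an analysis with underlying /v/ and a rule producing [b] in isolation would wrongly predict alternation here too.
The alternation reflects intervocalic spirantization: voiced stops become fricatives between vowels. /b/ is underlying.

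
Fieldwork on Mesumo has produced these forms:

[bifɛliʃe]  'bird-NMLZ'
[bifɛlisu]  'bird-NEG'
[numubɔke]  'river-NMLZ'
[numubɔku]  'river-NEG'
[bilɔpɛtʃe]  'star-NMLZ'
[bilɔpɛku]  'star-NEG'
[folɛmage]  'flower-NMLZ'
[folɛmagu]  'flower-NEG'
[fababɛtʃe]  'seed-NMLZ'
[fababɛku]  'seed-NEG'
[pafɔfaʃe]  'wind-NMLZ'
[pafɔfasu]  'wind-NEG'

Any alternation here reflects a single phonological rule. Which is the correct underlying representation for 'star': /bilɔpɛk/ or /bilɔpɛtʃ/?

'star' shows [tʃ] ~ [k] at the end of the stem ([bilɔpɛtʃe] vs [bilɔpɛku]).
If /k/ were underlying and a rule turned it into [tʃ] before the NMLZ suffix, 'river' would also alternate; but it has [k] in both [numubɔke] and [numubɔku].
The alternation reflects depalatalization: palato-alveolar /tʃ/ and /ʃ/ become [k] and [s] when no front vowel follows. /tʃ/ is underlying.

/bilɔpɛtʃ/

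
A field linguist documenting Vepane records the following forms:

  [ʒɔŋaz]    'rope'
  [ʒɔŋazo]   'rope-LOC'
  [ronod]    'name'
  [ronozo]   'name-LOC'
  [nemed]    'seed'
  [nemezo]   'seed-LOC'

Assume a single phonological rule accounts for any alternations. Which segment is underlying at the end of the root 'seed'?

'seed' shows [d] ~ [z] at the end of the stem ([nemed] vs [nemezo]).
The stem 'rope' ([ʒɔŋaz], [ʒɔŋazo]) shows [z] unchanged in both environments, so [z] cannot be basic with [d] derived in isolation.
Therefore /d/ is basic and [z] is derived by intervocalic spirantization (voiced stops become fricatives between vowels).

/d/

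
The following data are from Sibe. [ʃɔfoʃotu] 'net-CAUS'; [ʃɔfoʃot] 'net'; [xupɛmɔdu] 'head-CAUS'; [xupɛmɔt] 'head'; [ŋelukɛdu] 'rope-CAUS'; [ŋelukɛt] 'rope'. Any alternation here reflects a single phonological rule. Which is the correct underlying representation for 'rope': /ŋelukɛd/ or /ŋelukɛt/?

The stem for 'rope' ends in [d] in [ŋelukɛdu] but [t] in [ŋelukɛt].
But 'net' keeps [t] in both environments ([ʃɔfoʃotu], [ʃɔfoʃot]), so there is no rule changing /t/ to [d] before the CAUS suffix.
Therefore /d/ is basic and [t] is derived by word-final obstruent devoicing (voiced obstruents become voiceless word-finally).

/ŋelukɛd/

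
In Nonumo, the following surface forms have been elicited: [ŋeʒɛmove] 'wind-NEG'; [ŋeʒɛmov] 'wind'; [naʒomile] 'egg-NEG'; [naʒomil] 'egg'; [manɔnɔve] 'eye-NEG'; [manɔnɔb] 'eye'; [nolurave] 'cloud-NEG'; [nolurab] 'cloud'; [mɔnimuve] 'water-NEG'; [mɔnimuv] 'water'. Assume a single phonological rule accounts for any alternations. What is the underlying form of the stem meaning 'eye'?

In [manɔnɔve] and [manɔnɔb] the final segment of 'eye' alternates: [v] ~ [b].
If /v/ were underlying and a rule turned it into [b] in isolation, 'water' would also alternate; but it has [v] in both [mɔnimuve] and [mɔnimuv].
Therefore /b/ is basic and [v] is derived by intervocalic spirantization (voiced stops become fricatives between vowels).
So 'eye' = /manɔnɔb/.

/manɔnɔb/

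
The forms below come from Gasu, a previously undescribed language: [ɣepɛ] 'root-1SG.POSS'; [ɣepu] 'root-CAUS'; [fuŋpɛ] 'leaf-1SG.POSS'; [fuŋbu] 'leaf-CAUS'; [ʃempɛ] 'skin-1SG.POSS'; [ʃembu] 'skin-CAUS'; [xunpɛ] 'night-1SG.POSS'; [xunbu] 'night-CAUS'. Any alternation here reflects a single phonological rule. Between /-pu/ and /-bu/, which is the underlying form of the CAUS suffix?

The CAUS suffix surfaces as [-bu] and [-pu], depending on the final segment of the stem.
The 1SG.POSS suffix, which begins with [p], is invariant after every stem; so [p] is not altered by any rule here.
So the underlying form is /-bu/, and voiced stops become voiceless after a vowel.

/-bu/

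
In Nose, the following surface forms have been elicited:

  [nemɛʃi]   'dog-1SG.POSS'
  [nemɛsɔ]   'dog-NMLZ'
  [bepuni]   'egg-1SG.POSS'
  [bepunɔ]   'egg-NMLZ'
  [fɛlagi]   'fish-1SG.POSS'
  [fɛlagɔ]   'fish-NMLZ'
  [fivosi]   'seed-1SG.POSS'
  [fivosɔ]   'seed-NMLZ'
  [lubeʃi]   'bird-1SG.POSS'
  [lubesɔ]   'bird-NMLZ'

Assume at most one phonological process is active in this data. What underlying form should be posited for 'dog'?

/nemɛʃ/

'dog' shows [ʃ] ~ [s] at the end of the stem ([nemɛʃi] vs [nemɛsɔ]).
But 'seed' keeps [s] in both environments ([fivosi], [fivosɔ]), so there is no rule changing /s/ to [ʃ] before the 1SG.POSS suffix.
Therefore /ʃ/ is basic and [s] is derived by depalatalization (palato-alveolar /ʃ/ becomes [s] when no front vowel follows).
So 'dog' = /nemɛʃ/.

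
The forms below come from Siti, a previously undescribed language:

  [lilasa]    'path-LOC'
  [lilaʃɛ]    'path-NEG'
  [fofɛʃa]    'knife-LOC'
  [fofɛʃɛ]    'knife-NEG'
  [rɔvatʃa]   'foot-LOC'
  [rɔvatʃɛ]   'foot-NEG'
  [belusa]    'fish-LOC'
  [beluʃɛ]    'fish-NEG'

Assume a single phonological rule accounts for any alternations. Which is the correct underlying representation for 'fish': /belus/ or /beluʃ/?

/belus/

The stem for 'fish' ends in [s] in [belusa] but [ʃ] in [beluʃɛ].
But 'knife' keeps [ʃ] in both environments ([fofɛʃa], [fofɛʃɛ]), so there is no rule changing /ʃ/ to [s] before the LOC suffix.
The alternation reflects palatalization before a front vowel: /s/ becomes palato-alveolar [ʃ] before a front vowel. /s/ is underlying.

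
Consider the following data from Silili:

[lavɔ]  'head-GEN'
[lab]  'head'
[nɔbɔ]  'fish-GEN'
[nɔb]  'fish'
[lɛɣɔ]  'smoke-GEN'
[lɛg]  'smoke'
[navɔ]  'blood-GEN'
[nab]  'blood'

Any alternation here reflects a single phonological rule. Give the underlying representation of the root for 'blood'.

In [navɔ] and [nab] the final segment of 'blood' alternates: [v] ~ [b].
Compare 'fish', with invariant [b] in [nɔbɔ] and [nɔb]: an analysis with underlying /b/ and a rule producing [v] before the GEN suffix would wrongly predict alternation here too.
The alternation reflects word-final hardening: voiced fricatives become stops word-finally. /v/ is underlying.

/nav/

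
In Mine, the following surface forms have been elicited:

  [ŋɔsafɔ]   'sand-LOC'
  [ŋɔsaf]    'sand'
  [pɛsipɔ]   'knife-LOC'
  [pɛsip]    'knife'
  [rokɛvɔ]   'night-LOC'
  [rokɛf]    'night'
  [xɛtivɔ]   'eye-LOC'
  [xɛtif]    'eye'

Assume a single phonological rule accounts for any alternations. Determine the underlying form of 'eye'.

The root 'eye' surfaces as [xɛtivɔ] and [xɛtif], with a stem-final [v] ~ [f] alternation.
The stem 'sand' ([ŋɔsafɔ], [ŋɔsaf]) shows [f] unchanged in both environments, so [f] cannot be basic with [v] derived before the LOC suffix.
The alternation reflects word-final obstruent devoicing: voiced obstruents become voiceless word-finally. /v/ is underlying.
Hence 'eye' is /xɛtiv/ underlyingly.

/xɛtiv/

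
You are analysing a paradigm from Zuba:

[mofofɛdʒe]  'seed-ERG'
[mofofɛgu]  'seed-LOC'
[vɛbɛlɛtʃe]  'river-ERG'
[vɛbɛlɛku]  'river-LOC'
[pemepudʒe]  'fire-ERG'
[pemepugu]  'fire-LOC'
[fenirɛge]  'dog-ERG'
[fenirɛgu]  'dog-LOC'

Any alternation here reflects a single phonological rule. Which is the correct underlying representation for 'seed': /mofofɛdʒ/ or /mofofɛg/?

The root 'seed' surfaces as [mofofɛdʒe] and [mofofɛgu], with a stem-final [dʒ] ~ [g] alternation.
If /g/ were underlying and a rule turned it into [dʒ] before the ERG suffix, 'dog' would also alternate; but it has [g] in both [fenirɛge] and [fenirɛgu].
The underlying segment must be /dʒ/; palato-alveolar /tʃ/ and /dʒ/ become [k] and [g] when no front vowel follows, yielding [g] there.

/mofofɛdʒ/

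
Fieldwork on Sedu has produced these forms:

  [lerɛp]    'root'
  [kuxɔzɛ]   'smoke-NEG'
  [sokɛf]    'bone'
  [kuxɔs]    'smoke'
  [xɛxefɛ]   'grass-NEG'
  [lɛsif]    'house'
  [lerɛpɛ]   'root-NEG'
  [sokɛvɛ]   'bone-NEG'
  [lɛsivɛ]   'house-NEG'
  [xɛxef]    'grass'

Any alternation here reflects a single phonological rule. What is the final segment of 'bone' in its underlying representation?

'bone' shows [f] ~ [v] at the end of the stem ([sokɛf] vs [sokɛvɛ]).
Compare 'grass', with invariant [f] in [xɛxef] and [xɛxefɛ]: an analysis with underlying /f/ and a rule producing [v] before the NEG suffix would wrongly predict alternation here too.
So /v/ is underlying, and a rule of word-final obstruent devoicing — voiced obstruents become voiceless word-finally — gives [f].

/v/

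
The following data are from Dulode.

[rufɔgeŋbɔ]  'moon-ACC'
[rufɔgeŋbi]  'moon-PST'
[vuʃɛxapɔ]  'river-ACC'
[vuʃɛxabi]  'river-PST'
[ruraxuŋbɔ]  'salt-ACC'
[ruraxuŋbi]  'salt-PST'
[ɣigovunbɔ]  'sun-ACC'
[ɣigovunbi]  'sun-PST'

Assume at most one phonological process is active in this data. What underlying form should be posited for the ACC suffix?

The ACC suffix surfaces as [-bɔ] and [-pɔ], depending on the final segment of the stem.
By contrast the PST suffix keeps its initial [b] throughout — that segment must be underlying.
So the underlying form is /-pɔ/, and voiceless stops become voiced after a nasal.

/-pɔ/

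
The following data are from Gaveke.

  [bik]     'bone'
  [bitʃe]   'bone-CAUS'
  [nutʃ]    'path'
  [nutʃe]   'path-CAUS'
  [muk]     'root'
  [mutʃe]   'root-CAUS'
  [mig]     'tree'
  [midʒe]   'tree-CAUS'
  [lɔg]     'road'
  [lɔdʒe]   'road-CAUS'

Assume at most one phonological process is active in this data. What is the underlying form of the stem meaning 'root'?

/muk/

In [muk] and [mutʃe] the final segment of 'root' alternates: [k] ~ [tʃ].
The stem 'path' ([nutʃ], [nutʃe]) shows [tʃ] unchanged in both environments, so [tʃ] cannot be basic with [k] derived in isolation.
The alternation reflects palatalization before a front vowel: /k/ and /g/ become palato-alveolar [tʃ] and [dʒ] before a front vowel. /k/ is underlying.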